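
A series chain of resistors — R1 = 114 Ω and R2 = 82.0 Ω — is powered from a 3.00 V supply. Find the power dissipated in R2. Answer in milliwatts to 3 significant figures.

The current is common to all series resistors; compute it, then apply P = I²R for the target.
R_total = 114 + 82.0 = 196.0 Ω
I = V / R_total = 3.00 / 196.0 = 0.01531 A
P_R2 = I² × R2 = (0.01531)² × 82.0 = 0.01921 W

19.2 mW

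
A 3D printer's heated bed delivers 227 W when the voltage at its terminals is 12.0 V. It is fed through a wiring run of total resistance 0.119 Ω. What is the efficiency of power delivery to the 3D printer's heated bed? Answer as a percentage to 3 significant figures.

I = P / V = 227 / 12.0 = 18.92 A through the wiring run.
P_line = I² R_line = (18.92)² × 0.119 = 42.58 W
P_source = P_load + P_line = 227.0 + 42.58 = 269.6 W
η = P_load / P_source = 227.0 / 269.6 = 0.8420

84.2 %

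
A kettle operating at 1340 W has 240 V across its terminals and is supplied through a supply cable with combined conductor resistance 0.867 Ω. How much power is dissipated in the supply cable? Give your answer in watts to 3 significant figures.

The supply cable is a series resistance carrying the load current; its dissipation is I²R_line.
I = P / V = 1340 / 240 = 5.583 A through the supply cable.
P_line = I² R_line = (5.583)² × 0.867 = 27.03 W

27.0 W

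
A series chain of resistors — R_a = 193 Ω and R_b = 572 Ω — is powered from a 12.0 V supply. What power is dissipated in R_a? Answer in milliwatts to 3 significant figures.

47.5 mW

The current is common to all series resistors; compute it, then apply P = I²R for the target.
R_total = 193 + 572 = 765.0 Ω
I = V / R_total = 12.0 / 765.0 = 0.01569 A
P_R_a = I² × R_a = (0.01569)² × 193 = 0.04749 W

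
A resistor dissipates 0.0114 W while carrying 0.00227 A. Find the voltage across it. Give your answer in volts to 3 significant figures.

5.02 V

From P = V I = I²R = V²/R, with the two given quantities we get V = P / I.
V = 0.0114 / 0.002270 = 5.022 V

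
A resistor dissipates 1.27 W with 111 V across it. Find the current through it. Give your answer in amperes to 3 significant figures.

0.0114 A

Inverting the appropriate power form: I = P / V.
I = 1.27 / 111 = 0.01144 A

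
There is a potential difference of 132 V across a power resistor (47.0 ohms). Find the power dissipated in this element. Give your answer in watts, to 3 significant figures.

With V across and R both known, P = V²/R gives the dissipation directly.
P = (132 V)² / 47.0 Ω = 370.7 W

371 W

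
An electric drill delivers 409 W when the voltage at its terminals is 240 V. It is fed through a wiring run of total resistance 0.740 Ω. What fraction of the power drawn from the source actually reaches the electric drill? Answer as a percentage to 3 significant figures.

I = P / V = 409 / 240 = 1.704 A through the wiring run.
P_line = I² R_line = (1.704)² × 0.740 = 2.149 W
P_source = P_load + P_line = 409.0 + 2.149 = 411.1 W
η = P_load / P_source = 409.0 / 411.1 = 0.9948

99.5 %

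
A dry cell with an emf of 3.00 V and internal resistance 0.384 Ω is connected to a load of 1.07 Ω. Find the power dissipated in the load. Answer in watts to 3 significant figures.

Find the circuit current first, then P = I²R for the load (series elements share I).
I = ε / (r + R) = 3.00 / (0.384 + 1.07) = 2.063 A
P_load = I² R = (2.063)² × 1.07 = 4.555 W

4.56 W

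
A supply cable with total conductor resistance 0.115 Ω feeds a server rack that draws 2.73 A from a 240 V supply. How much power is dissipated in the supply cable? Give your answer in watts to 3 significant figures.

0.857 W

Only the current and the line resistance are needed for the I²R loss.
The supply cable carries the full 2.73 A.
P_line = I² R_line = (2.730)² × 0.115 = 0.8571 W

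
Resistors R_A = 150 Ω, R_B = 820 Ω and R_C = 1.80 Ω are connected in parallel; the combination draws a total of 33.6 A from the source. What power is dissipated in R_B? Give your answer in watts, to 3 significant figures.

4.34 W

Only the total current is stated, so first find the parallel equivalent to get the voltage across the combination.
1/R_eq = 1/150 + 1/820 + 1/1.80 ⇒ R_eq = 1.775 Ω
V = I_total × R_eq = 33.60 × 1.775 = 59.63 V
P_R_B = V² / R_B = (59.63)² / 820 = 4.337 W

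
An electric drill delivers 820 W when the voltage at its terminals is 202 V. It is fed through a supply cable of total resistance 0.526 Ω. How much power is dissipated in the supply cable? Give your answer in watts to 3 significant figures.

8.67 W

Line loss is just I²R for the cable — we know both I and R_line directly.
I = P / V = 820 / 202 = 4.059 A through the supply cable.
P_line = I² R_line = (4.059)² × 0.526 = 8.668 W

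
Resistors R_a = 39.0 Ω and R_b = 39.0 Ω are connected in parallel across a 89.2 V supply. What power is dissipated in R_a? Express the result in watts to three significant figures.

204 W

Every branch has 89.2 V across it, so for R_a the power is simply V²/R.
P_R_a = V² / R_a = (89.2)² / 39.0 Ω = 204.0 W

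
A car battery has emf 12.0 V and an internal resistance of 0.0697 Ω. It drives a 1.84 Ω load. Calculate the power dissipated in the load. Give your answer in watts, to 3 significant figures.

72.7 W

The internal resistance and the load are in series, so the same I flows through both; get I from ε/(r+R), then I²R for the load.
I = ε / (r + R) = 12.0 / (0.0697 + 1.84) = 6.284 A
P_load = I² R = (6.284)² × 1.84 = 72.65 W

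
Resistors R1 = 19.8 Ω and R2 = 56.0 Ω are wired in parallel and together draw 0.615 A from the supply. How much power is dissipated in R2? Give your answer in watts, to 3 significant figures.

Only the total current is stated, so first find the parallel equivalent to get the voltage across the combination.
1/R_eq = 1/19.8 + 1/56.0 ⇒ R_eq = 14.63 Ω
V = I_total × R_eq = 0.6150 × 14.63 = 8.996 V
P_R2 = V² / R2 = (8.996)² / 56.0 = 1.445 W

1.45 W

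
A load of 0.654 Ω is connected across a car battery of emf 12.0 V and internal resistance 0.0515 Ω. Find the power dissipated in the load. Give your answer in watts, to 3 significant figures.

Load and internal resistance form a series loop — compute the loop current, then the load power via I²R.
I = ε / (r + R) = 12.0 / (0.0515 + 0.654) = 17.01 A
P_load = I² R = (17.01)² × 0.654 = 189.2 W

189 W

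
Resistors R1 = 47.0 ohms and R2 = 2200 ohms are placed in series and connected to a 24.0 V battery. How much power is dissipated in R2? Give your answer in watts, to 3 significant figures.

The current is common to all series resistors; compute it, then apply P = I²R for the target.
R_total = 47.0 + 2200 = 2247 Ω
I = V / R_total = 24.0 / 2247 = 0.01068 A
P_R2 = I² × R2 = (0.01068)² × 2200 = 0.2510 W

0.251 W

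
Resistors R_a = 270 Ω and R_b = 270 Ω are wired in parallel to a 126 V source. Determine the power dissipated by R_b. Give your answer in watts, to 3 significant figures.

58.8 W

Each parallel branch sees the full supply voltage, so P = V²/R applies directly to the target branch.
P_R_b = V² / R_b = (126)² / 270 Ω = 58.80 W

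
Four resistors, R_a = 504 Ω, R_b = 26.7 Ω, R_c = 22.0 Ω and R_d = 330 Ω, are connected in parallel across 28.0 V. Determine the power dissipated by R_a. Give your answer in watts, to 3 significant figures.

Parallel branches share the same voltage; P = V²/R gives the branch power in one step.
P_R_a = V² / R_a = (28.0)² / 504 Ω = 1.556 W

1.56 W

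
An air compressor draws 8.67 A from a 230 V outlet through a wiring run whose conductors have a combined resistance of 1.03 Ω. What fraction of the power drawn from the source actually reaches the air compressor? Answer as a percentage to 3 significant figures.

The wiring run carries the full 8.67 A.
P_line = I² R_line = (8.670)² × 1.03 = 77.42 W
P_source = V I = 230 × 8.670 = 1994 W; P_load = 1917 W
η = P_load / P_source = 1917 / 1994 = 0.9612

96.1 %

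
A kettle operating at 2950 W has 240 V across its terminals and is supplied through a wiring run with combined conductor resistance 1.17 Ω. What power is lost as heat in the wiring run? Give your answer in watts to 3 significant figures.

Line loss is just I²R for the cable — we know both I and R_line directly.
I = P / V = 2950 / 240 = 12.29 A through the wiring run.
P_line = I² R_line = (12.29)² × 1.17 = 176.8 W

177 W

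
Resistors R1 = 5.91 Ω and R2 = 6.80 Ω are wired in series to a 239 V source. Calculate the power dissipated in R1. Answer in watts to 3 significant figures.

2090 W

Since the resistors are in series they all carry the loop current I = V/R_total; the power in any one is I²R.
R_total = 5.91 + 6.80 = 12.71 Ω
I = V / R_total = 239 / 12.71 = 18.80 A
P_R1 = I² × R1 = (18.80)² × 5.91 = 2090 W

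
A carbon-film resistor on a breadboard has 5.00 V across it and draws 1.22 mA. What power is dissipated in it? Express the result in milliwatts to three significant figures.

6.10 mW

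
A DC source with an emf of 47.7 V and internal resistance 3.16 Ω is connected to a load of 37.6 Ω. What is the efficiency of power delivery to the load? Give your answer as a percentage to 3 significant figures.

92.2 %

Both r and R carry the same current, so the power split is just the resistance split: η = R/(R+r).
η = R / (R + r) = 37.6 / (37.6 + 3.16) = 0.9225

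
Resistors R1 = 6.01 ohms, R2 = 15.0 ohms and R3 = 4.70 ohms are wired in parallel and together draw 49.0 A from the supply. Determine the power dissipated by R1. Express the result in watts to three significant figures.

2010 W

The branches share the same voltage, but only the total current is given — find V from the equivalent resistance first.
1/R_eq = 1/6.01 + 1/15.0 + 1/4.70 ⇒ R_eq = 2.243 Ω
V = I_total × R_eq = 49.00 × 2.243 = 109.9 V
P_R1 = V² / R1 = (109.9)² / 6.01 = 2010 W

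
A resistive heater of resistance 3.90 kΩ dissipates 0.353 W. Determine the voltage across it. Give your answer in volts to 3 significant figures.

Rearranging the power relation for the two known quantities gives V = √(P R).
V = √(0.353 × 3900) = 37.10 V

37.1 V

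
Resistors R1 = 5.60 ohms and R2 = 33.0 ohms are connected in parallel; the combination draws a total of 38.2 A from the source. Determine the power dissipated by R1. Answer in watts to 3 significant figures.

Parallel branches share V, not I — compute V via R_eq, then use V²/R for the target branch.
1/R_eq = 1/5.60 + 1/33.0 ⇒ R_eq = 4.788 Ω
V = I_total × R_eq = 38.20 × 4.788 = 182.9 V
P_R1 = V² / R1 = (182.9)² / 5.60 = 5973 W

5970 W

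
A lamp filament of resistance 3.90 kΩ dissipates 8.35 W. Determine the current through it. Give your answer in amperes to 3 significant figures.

Rearranging the power relation for the two known quantities gives I = √(P / R).
I = √(8.35 / 3900) = 0.04627 A

0.0463 A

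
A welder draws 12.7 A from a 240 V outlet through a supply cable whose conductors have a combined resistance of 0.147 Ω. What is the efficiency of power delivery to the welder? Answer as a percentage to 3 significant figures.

The supply cable carries the full 12.7 A.
P_line = I² R_line = (12.70)² × 0.147 = 23.71 W
P_source = V I = 240 × 12.70 = 3048 W; P_load = 3024 W
η = P_load / P_source = 3024 / 3048 = 0.9922

99.2 %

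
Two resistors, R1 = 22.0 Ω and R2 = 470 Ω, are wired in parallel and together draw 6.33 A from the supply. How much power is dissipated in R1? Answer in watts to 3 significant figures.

804 W

Only the total current is stated, so first find the parallel equivalent to get the voltage across the combination.
1/R_eq = 1/22.0 + 1/470 ⇒ R_eq = 21.02 Ω
V = I_total × R_eq = 6.330 × 21.02 = 133.0 V
P_R1 = V² / R1 = (133.0)² / 22.0 = 804.4 W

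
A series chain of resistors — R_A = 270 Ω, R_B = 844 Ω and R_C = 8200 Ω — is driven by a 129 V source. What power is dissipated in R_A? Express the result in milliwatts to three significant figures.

In a series string the same current flows through every resistor — find that current, then P = I²R for the one we want.
R_total = 270 + 844 + 8200 = 9314 Ω
I = V / R_total = 129 / 9314 = 0.01385 A
P_R_A = I² × R_A = (0.01385)² × 270 = 0.05179 W

51.8 mW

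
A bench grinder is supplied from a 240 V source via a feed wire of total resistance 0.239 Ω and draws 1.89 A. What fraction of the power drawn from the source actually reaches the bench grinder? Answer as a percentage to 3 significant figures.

99.8 %

The feed wire carries the full 1.89 A.
P_line = I² R_line = (1.890)² × 0.239 = 0.8537 W
P_source = V I = 240 × 1.890 = 453.6 W; P_load = 452.7 W
η = P_load / P_source = 452.7 / 453.6 = 0.9981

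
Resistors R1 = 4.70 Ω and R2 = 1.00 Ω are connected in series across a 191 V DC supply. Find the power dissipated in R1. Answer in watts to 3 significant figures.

5280 W

Every series element carries the same I. Get I from the total resistance, then P = I² × R1.
R_total = 4.70 + 1.00 = 5.700 Ω
I = V / R_total = 191 / 5.700 = 33.51 A
P_R1 = I² × R1 = (33.51)² × 4.70 = 5277 W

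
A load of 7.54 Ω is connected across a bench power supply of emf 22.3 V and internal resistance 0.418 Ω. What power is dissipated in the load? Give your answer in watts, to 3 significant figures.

Find the circuit current first, then P = I²R for the load (series elements share I).
I = ε / (r + R) = 22.3 / (0.418 + 7.54) = 2.802 A
P_load = I² R = (2.802)² × 7.54 = 59.21 W

59.2 W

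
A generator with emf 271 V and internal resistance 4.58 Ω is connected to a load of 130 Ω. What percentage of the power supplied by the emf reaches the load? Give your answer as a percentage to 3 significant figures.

Efficiency is P_load / P_total. With a series r and R sharing the same I, P = I²R for each, so η = R/(R+r).
η = R / (R + r) = 130 / (130 + 4.58) = 0.9660

96.6 %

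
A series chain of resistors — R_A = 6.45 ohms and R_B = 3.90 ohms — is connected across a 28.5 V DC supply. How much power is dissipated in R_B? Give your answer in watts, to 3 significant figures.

Since the resistors are in series they all carry the loop current I = V/R_total; the power in any one is I²R.
R_total = 6.45 + 3.90 = 10.35 Ω
I = V / R_total = 28.5 / 10.35 = 2.754 A
P_R_B = I² × R_B = (2.754)² × 3.90 = 29.57 W

29.6 W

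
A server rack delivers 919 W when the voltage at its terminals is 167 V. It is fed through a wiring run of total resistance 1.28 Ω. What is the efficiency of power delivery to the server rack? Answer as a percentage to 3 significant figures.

I = P / V = 919 / 167 = 5.503 A through the wiring run.
P_line = I² R_line = (5.503)² × 1.28 = 38.76 W
P_source = P_load + P_line = 919.0 + 38.76 = 957.8 W
η = P_load / P_source = 919.0 / 957.8 = 0.9595

96.0 %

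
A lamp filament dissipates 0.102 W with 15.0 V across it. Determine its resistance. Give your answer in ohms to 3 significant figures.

2210 Ω

Inverting the appropriate power form: R = V² / P.
R = (15.0)² / 0.102 = 2206 Ω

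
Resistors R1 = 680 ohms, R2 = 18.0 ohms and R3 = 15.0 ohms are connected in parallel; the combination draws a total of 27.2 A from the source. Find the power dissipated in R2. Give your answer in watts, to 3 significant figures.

Parallel branches share V, not I — compute V via R_eq, then use V²/R for the target branch.
1/R_eq = 1/680 + 1/18.0 + 1/15.0 ⇒ R_eq = 8.085 Ω
V = I_total × R_eq = 27.20 × 8.085 = 219.9 V
P_R2 = V² / R2 = (219.9)² / 18.0 = 2686 W

2690 W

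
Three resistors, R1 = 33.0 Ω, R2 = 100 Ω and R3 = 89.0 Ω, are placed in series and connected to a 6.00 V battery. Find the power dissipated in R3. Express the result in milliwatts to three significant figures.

Every series element carries the same I. Get I from the total resistance, then P = I² × R3.
R_total = 33.0 + 100 + 89.0 = 222.0 Ω
I = V / R_total = 6.00 / 222.0 = 0.02703 A
P_R3 = I² × R3 = (0.02703)² × 89.0 = 0.06501 W

65.0 mW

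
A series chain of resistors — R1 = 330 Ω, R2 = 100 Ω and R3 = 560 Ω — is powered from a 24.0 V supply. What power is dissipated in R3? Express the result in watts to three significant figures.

The current is common to all series resistors; compute it, then apply P = I²R for the target.
R_total = 330 + 100 + 560 = 990.0 Ω
I = V / R_total = 24.0 / 990.0 = 0.02424 A
P_R3 = I² × R3 = (0.02424)² × 560 = 0.3291 W

0.329 W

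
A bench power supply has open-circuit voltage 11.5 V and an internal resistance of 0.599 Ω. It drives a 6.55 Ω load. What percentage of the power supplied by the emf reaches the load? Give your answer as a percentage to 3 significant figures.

Efficiency is P_load / P_total. With a series r and R sharing the same I, P = I²R for each, so η = R/(R+r).
η = R / (R + r) = 6.55 / (6.55 + 0.599) = 0.9162

91.6 %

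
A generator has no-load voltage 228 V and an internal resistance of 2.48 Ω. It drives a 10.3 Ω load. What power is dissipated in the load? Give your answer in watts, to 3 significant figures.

3280 W

Find the circuit current first, then P = I²R for the load (series elements share I).
I = ε / (r + R) = 228 / (2.48 + 10.3) = 17.84 A
P_load = I² R = (17.84)² × 10.3 = 3278 W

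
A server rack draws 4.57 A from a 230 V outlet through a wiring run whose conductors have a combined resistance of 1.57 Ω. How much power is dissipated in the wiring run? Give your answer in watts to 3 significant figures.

The wiring run is a series resistance carrying the load current; its dissipation is I²R_line.
The wiring run carries the full 4.57 A.
P_line = I² R_line = (4.570)² × 1.57 = 32.79 W

32.8 W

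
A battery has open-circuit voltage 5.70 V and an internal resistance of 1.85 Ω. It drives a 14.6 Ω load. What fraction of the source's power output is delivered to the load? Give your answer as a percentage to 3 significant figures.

The source delivers εI, of which I²R reaches the load and I²r is lost; since I is common, η = R/(R+r).
η = R / (R + r) = 14.6 / (14.6 + 1.85) = 0.8875

88.8 %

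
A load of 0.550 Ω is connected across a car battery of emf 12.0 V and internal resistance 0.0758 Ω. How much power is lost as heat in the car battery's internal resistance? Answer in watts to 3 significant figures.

27.9 W

The internal resistance carries the same current as the load; P_int = I²r.
I = ε / (r + R) = 12.0 / (0.0758 + 0.550) = 19.18 A
P_int = I² r = (19.18)² × 0.0758 = 27.87 W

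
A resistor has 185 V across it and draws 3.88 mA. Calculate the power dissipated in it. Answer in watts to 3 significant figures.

Both the voltage across and the current through the element are known, so P = V I applies directly.
P = 185 V × 0.003880 A = 0.7178 W

0.718 W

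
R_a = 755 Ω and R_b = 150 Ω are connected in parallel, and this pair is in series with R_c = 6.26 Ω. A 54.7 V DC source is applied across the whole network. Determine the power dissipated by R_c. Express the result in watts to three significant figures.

Reduce the parallel combination to a single R_p; the circuit then becomes R_p in series with the remaining resistor.
R_p = (755×150)/(755+150) = 125.1 Ω
R_total = R_p + 6.26 = 125.1 + 6.26 = 131.4 Ω
I = V / R_total = 54.7 / 131.4 = 0.4163 A
R_c is the series element, so its power is I²R.
P_R_c = (0.4163)² × 6.26 = 1.085 W

1.08 W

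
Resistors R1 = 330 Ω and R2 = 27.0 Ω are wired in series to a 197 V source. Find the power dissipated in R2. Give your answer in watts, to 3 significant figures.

8.22 W

The current is common to all series resistors; compute it, then apply P = I²R for the target.
R_total = 330 + 27.0 = 357.0 Ω
I = V / R_total = 197 / 357.0 = 0.5518 A
P_R2 = I² × R2 = (0.5518)² × 27.0 = 8.222 W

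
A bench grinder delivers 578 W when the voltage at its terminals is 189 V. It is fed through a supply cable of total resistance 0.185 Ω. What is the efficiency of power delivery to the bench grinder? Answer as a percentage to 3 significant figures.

I = P / V = 578 / 189 = 3.058 A through the supply cable.
P_line = I² R_line = (3.058)² × 0.185 = 1.730 W
P_source = P_load + P_line = 578.0 + 1.730 = 579.7 W
η = P_load / P_source = 578.0 / 579.7 = 0.9970

99.7 %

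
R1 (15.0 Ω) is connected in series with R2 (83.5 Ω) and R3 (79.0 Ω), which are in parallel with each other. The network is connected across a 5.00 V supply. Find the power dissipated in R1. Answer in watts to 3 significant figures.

First combine the parallel branches into one equivalent R_p, then R1 + R_p is a series pair.
R_p = (83.5×79.0)/(83.5+79.0) = 40.59 Ω
R_total = 15.0 + 40.59 = 55.59 Ω
I = V / R_total = 5.00 / 55.59 = 0.08994 A
The full supply current passes through R1: P = I²R.
P_R1 = (0.08994)² × 15.0 = 0.1213 W

0.121 W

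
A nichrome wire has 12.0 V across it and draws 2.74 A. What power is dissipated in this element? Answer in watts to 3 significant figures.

Both the voltage across and the current through the element are known, so P = V I applies directly.
P = 12.0 V × 2.740 A = 32.88 W

32.9 W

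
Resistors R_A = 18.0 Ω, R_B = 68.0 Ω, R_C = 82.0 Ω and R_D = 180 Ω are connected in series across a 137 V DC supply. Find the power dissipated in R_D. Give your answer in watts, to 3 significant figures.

27.9 W

In a series string the same current flows through every resistor — find that current, then P = I²R for the one we want.
R_total = 18.0 + 68.0 + 82.0 + 180 = 348.0 Ω
I = V / R_total = 137 / 348.0 = 0.3937 A
P_R_D = I² × R_D = (0.3937)² × 180 = 27.90 W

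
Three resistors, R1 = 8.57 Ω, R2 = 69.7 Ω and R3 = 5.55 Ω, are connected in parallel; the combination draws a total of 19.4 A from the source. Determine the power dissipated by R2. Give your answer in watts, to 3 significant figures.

55.8 W

Only the total current is stated, so first find the parallel equivalent to get the voltage across the combination.
1/R_eq = 1/8.57 + 1/69.7 + 1/5.55 ⇒ R_eq = 3.213 Ω
V = I_total × R_eq = 19.40 × 3.213 = 62.34 V
P_R2 = V² / R2 = (62.34)² / 69.7 = 55.75 W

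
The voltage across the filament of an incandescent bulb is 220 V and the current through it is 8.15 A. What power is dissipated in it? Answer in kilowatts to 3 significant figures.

Both the voltage across and the current through the element are known, so P = V I applies directly.
P = 220 V × 8.150 A = 1793 W

1.79 kW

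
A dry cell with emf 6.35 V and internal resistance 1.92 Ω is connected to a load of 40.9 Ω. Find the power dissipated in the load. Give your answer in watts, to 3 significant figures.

Load and internal resistance form a series loop — compute the loop current, then the load power via I²R.
I = ε / (r + R) = 6.35 / (1.92 + 40.9) = 0.1483 A
P_load = I² R = (0.1483)² × 40.9 = 0.8995 W

0.899 W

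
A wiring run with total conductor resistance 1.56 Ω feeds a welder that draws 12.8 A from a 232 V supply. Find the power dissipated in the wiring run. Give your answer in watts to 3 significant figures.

Line loss is just I²R for the cable — we know both I and R_line directly.
The wiring run carries the full 12.8 A.
P_line = I² R_line = (12.80)² × 1.56 = 255.6 W

256 W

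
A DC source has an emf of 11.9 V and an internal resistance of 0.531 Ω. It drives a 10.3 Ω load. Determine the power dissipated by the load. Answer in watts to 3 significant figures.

12.4 W

Find the circuit current first, then P = I²R for the load (series elements share I).
I = ε / (r + R) = 11.9 / (0.531 + 10.3) = 1.099 A
P_load = I² R = (1.099)² × 10.3 = 12.43 W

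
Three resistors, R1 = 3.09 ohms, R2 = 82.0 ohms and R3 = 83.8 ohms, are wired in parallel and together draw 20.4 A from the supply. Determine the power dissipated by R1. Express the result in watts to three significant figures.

Parallel branches share V, not I — compute V via R_eq, then use V²/R for the target branch.
1/R_eq = 1/3.09 + 1/82.0 + 1/83.8 ⇒ R_eq = 2.876 Ω
V = I_total × R_eq = 20.40 × 2.876 = 58.66 V
P_R1 = V² / R1 = (58.66)² / 3.09 = 1114 W

1110 W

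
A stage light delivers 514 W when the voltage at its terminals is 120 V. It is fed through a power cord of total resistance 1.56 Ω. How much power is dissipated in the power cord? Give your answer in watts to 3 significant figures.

The power cord and load are in series, so the same current flows in both; the loss is I²R_line.
I = P / V = 514 / 120 = 4.283 A through the power cord.
P_line = I² R_line = (4.283)² × 1.56 = 28.62 W

28.6 W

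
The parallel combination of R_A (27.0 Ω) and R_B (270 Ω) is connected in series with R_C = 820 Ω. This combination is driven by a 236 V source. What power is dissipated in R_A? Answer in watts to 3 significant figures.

1.74 W

Collapse the R_A‖R_B pair into one equivalent R_p; then R_p and R_C form a series string.
R_p = (27.0×270)/(27.0+270) = 24.55 Ω
R_total = R_p + 820 = 24.55 + 820 = 844.5 Ω
I = V / R_total = 236 / 844.5 = 0.2794 A
Voltage across the parallel pair: V_p = I × R_p = 0.2794 × 24.55 = 6.859 V
R_A has V_p across it, so P = V_p²/R_A.
P_R_A = (6.859)² / 27.0 = 1.742 W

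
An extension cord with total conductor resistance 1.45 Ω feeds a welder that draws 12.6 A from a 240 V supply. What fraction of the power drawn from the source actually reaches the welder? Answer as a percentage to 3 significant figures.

The extension cord carries the full 12.6 A.
P_line = I² R_line = (12.60)² × 1.45 = 230.2 W
P_source = V I = 240 × 12.60 = 3024 W; P_load = 2794 W
η = P_load / P_source = 2794 / 3024 = 0.9239

92.4 %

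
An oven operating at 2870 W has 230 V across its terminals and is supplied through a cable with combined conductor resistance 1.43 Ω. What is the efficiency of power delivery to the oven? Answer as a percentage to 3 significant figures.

I = P / V = 2870 / 230 = 12.48 A through the cable.
P_line = I² R_line = (12.48)² × 1.43 = 222.7 W
P_source = P_load + P_line = 2870 + 222.7 = 3093 W
η = P_load / P_source = 2870 / 3093 = 0.9280

92.8 %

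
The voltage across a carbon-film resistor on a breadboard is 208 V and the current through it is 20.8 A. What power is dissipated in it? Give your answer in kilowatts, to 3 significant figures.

4.33 kW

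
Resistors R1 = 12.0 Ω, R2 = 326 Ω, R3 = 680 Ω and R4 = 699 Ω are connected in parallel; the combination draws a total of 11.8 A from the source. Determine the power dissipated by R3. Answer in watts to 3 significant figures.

25.7 W

We need the common branch voltage; get it from I_total × R_eq, then P = V²/R for the branch.
1/R_eq = 1/12.0 + 1/326 + 1/680 + 1/699 ⇒ R_eq = 11.20 Ω
V = I_total × R_eq = 11.80 × 11.20 = 132.1 V
P_R3 = V² / R3 = (132.1)² / 680 = 25.68 W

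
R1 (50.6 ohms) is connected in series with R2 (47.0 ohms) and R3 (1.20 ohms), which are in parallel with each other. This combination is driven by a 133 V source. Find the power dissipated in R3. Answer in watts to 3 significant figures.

7.53 W

First combine the parallel branches into one equivalent R_p, then R1 + R_p is a series pair.
R_p = (47.0×1.20)/(47.0+1.20) = 1.170 Ω
R_total = 50.6 + 1.170 = 51.77 Ω
I = V / R_total = 133 / 51.77 = 2.569 A
Voltage across the parallel pair: V_p = I × R_p = 2.569 × 1.170 = 3.006 V
With V_p across R3, its power is V_p²/R3.
P_R3 = (3.006)² / 1.20 = 7.531 W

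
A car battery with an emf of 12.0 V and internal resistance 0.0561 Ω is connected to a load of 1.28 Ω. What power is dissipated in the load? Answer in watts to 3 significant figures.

103 W

Find the circuit current first, then P = I²R for the load (series elements share I).
I = ε / (r + R) = 12.0 / (0.0561 + 1.28) = 8.981 A
P_load = I² R = (8.981)² × 1.28 = 103.3 W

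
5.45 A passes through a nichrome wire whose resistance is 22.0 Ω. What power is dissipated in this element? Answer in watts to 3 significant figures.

Knowing I and R, the power is just I²R — no need to find V first.
P = (5.450 A)² × 22.0 Ω = 653.5 W

653 W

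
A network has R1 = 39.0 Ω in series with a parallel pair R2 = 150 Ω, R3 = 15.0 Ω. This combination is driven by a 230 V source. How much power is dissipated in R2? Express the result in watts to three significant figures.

23.7 W

First combine the parallel branches into one equivalent R_p, then R1 + R_p is a series pair.
R_p = (150×15.0)/(150+15.0) = 13.64 Ω
R_total = 39.0 + 13.64 = 52.64 Ω
I = V / R_total = 230 / 52.64 = 4.370 A
Voltage across the parallel pair: V_p = I × R_p = 4.370 × 13.64 = 59.59 V
With V_p across R2, its power is V_p²/R2.
P_R2 = (59.59)² / 150 = 23.67 W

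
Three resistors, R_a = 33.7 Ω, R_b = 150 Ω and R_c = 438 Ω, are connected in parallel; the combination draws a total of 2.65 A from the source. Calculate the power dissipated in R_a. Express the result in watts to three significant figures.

140 W

Only the total current is stated, so first find the parallel equivalent to get the voltage across the combination.
1/R_eq = 1/33.7 + 1/150 + 1/438 ⇒ R_eq = 25.89 Ω
V = I_total × R_eq = 2.650 × 25.89 = 68.61 V
P_R_a = V² / R_a = (68.61)² / 33.7 = 139.7 W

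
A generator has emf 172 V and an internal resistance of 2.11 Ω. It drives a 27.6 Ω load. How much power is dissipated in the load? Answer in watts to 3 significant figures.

Load and internal resistance form a series loop — compute the loop current, then the load power via I²R.
I = ε / (r + R) = 172 / (2.11 + 27.6) = 5.789 A
P_load = I² R = (5.789)² × 27.6 = 925.0 W

925 W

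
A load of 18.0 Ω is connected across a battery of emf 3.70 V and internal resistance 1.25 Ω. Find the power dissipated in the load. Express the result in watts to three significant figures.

Find the circuit current first, then P = I²R for the load (series elements share I).
I = ε / (r + R) = 3.70 / (1.25 + 18.0) = 0.1922 A
P_load = I² R = (0.1922)² × 18.0 = 0.6650 W

0.665 W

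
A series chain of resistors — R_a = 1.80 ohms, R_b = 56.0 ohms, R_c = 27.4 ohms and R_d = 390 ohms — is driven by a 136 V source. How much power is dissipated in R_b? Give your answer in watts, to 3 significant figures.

4.59 W

The current is common to all series resistors; compute it, then apply P = I²R for the target.
R_total = 1.80 + 56.0 + 27.4 + 390 = 475.2 Ω
I = V / R_total = 136 / 475.2 = 0.2862 A
P_R_b = I² × R_b = (0.2862)² × 56.0 = 4.587 W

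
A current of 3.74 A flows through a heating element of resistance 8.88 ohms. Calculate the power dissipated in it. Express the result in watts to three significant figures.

124 W

The current through and the resistance of the element are both given; use P = I²R.
P = (3.740 A)² × 8.88 Ω = 124.2 W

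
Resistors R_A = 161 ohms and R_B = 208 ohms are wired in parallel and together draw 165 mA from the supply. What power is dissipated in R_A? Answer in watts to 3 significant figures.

Parallel branches share V, not I — compute V via R_eq, then use V²/R for the target branch.
1/R_eq = 1/161 + 1/208 ⇒ R_eq = 90.75 Ω
V = I_total × R_eq = 0.1650 × 90.75 = 14.97 V
P_R_A = V² / R_A = (14.97)² / 161 = 1.393 W

1.39 W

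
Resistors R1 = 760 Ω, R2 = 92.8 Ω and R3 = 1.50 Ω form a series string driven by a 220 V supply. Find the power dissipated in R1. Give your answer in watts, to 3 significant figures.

50.4 W

Since the resistors are in series they all carry the loop current I = V/R_total; the power in any one is I²R.
R_total = 760 + 92.8 + 1.50 = 854.3 Ω
I = V / R_total = 220 / 854.3 = 0.2575 A
P_R1 = I² × R1 = (0.2575)² × 760 = 50.40 W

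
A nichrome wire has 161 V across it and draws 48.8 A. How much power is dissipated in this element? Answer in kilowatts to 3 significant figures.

7.86 kW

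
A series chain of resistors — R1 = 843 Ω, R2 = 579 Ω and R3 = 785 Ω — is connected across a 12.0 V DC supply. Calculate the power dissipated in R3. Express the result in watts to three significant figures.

In a series string the same current flows through every resistor — find that current, then P = I²R for the one we want.
R_total = 843 + 579 + 785 = 2207 Ω
I = V / R_total = 12.0 / 2207 = 0.005437 A
P_R3 = I² × R3 = (0.005437)² × 785 = 0.02321 W

0.0232 W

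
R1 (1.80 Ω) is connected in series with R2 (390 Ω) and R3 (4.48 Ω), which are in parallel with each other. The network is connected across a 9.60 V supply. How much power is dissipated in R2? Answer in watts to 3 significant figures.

Reduce the parallel pair to R_p first; the network is then a simple series string.
R_p = (390×4.48)/(390+4.48) = 4.429 Ω
R_total = 1.80 + 4.429 = 6.229 Ω
I = V / R_total = 9.60 / 6.229 = 1.541 A
Voltage across the parallel pair: V_p = I × R_p = 1.541 × 4.429 = 6.826 V
R2 is across V_p, so use P = V²/R for that branch.
P_R2 = (6.826)² / 390 = 0.1195 W

0.119 W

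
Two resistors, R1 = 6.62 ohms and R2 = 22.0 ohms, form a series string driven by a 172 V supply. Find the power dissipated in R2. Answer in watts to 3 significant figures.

795 W

Series elements share the same current, so find I first, then use P = I²R.
R_total = 6.62 + 22.0 = 28.62 Ω
I = V / R_total = 172 / 28.62 = 6.010 A
P_R2 = I² × R2 = (6.010)² × 22.0 = 794.6 W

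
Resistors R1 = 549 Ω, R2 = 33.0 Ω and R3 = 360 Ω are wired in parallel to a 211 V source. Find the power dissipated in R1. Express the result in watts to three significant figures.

R1 sits directly across the source, so P = V²/R with V = 211 V.
P_R1 = V² / R1 = (211)² / 549 Ω = 81.09 W

81.1 W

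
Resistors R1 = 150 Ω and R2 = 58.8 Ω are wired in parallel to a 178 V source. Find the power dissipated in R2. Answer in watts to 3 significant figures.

R2 sits directly across the source, so P = V²/R with V = 178 V.
P_R2 = V² / R2 = (178)² / 58.8 Ω = 538.8 W

539 W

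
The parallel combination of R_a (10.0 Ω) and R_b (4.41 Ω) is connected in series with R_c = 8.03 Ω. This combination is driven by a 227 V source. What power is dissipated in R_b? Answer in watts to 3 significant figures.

Collapse the R_a‖R_b pair into one equivalent R_p; then R_p and R_c form a series string.
R_p = (10.0×4.41)/(10.0+4.41) = 3.060 Ω
R_total = R_p + 8.03 = 3.060 + 8.03 = 11.09 Ω
I = V / R_total = 227 / 11.09 = 20.47 A
Voltage across the parallel pair: V_p = I × R_p = 20.47 × 3.060 = 62.64 V
R_b has V_p across it, so P = V_p²/R_b.
P_R_b = (62.64)² / 4.41 = 889.8 W

890 W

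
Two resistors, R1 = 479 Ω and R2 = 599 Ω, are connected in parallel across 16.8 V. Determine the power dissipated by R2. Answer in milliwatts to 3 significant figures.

471 mW

Each parallel branch sees the full supply voltage, so P = V²/R applies directly to the target branch.
P_R2 = V² / R2 = (16.8)² / 599 Ω = 0.4712 W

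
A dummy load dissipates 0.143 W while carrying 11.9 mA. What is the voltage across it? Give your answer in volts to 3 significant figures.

12.0 V

Rearranging the power relation for the two known quantities gives V = P / I.
V = 0.143 / 0.01190 = 12.02 V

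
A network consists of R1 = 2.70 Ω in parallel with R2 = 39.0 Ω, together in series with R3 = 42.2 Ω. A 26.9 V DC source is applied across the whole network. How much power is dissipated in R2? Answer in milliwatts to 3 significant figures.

59.1 mW

Reduce the parallel combination to a single R_p; the circuit then becomes R_p in series with the remaining resistor.
R_p = (2.70×39.0)/(2.70+39.0) = 2.525 Ω
R_total = R_p + 42.2 = 2.525 + 42.2 = 44.73 Ω
I = V / R_total = 26.9 / 44.73 = 0.6015 A
Voltage across the parallel pair: V_p = I × R_p = 0.6015 × 2.525 = 1.519 V
R2 sits across V_p; its power is V_p²/R.
P_R2 = (1.519)² / 39.0 = 0.05915 W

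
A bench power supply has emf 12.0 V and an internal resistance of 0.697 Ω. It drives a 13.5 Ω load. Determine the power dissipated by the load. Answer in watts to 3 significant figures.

The internal resistance and the load are in series, so the same I flows through both; get I from ε/(r+R), then I²R for the load.
I = ε / (r + R) = 12.0 / (0.697 + 13.5) = 0.8452 A
P_load = I² R = (0.8452)² × 13.5 = 9.645 W

9.65 W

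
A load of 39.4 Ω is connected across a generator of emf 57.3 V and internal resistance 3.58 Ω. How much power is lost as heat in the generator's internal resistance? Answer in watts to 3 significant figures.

r is in series with the load, so it carries the full circuit current — the loss in it is I²r.
I = ε / (r + R) = 57.3 / (3.58 + 39.4) = 1.333 A
P_int = I² r = (1.333)² × 3.58 = 6.363 W

6.36 W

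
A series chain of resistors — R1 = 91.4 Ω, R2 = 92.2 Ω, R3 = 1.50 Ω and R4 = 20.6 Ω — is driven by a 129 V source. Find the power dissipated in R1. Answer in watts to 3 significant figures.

35.9 W

Every series element carries the same I. Get I from the total resistance, then P = I² × R1.
R_total = 91.4 + 92.2 + 1.50 + 20.6 = 205.7 Ω
I = V / R_total = 129 / 205.7 = 0.6271 A
P_R1 = I² × R1 = (0.6271)² × 91.4 = 35.95 W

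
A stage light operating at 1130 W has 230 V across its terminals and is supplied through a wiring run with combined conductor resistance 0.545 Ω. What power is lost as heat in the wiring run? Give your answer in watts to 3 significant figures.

Line loss is just I²R for the cable — we know both I and R_line directly.
I = P / V = 1130 / 230 = 4.913 A through the wiring run.
P_line = I² R_line = (4.913)² × 0.545 = 13.16 W

13.2 W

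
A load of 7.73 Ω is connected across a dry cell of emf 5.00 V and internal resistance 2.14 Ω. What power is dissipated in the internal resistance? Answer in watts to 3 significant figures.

0.549 W

The source's internal resistance is just another series element carrying I; its dissipation is I²r.
I = ε / (r + R) = 5.00 / (2.14 + 7.73) = 0.5066 A
P_int = I² r = (0.5066)² × 2.14 = 0.5492 W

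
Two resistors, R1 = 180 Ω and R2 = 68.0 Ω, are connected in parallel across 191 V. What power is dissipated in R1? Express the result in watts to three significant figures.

Each parallel branch sees the full supply voltage, so P = V²/R applies directly to the target branch.
P_R1 = V² / R1 = (191)² / 180 Ω = 202.7 W

203 W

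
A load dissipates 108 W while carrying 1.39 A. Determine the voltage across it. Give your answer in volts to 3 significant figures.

77.7 V

From P = V I = I²R = V²/R, with the two given quantities we get V = P / I.
V = 108 / 1.390 = 77.70 V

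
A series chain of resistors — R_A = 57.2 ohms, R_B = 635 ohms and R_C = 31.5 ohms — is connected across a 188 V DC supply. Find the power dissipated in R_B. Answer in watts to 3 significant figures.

The current is common to all series resistors; compute it, then apply P = I²R for the target.
R_total = 57.2 + 635 + 31.5 = 723.7 Ω
I = V / R_total = 188 / 723.7 = 0.2598 A
P_R_B = I² × R_B = (0.2598)² × 635 = 42.85 W

42.9 W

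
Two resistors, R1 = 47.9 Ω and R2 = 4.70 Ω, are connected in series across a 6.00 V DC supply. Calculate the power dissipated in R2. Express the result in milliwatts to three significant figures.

61.2 mW

In a series string the same current flows through every resistor — find that current, then P = I²R for the one we want.
R_total = 47.9 + 4.70 = 52.60 Ω
I = V / R_total = 6.00 / 52.60 = 0.1141 A
P_R2 = I² × R2 = (0.1141)² × 4.70 = 0.06115 W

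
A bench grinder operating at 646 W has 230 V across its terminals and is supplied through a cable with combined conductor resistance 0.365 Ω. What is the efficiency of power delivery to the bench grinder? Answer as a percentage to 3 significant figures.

I = P / V = 646 / 230 = 2.809 A through the cable.
P_line = I² R_line = (2.809)² × 0.365 = 2.879 W
P_source = P_load + P_line = 646.0 + 2.879 = 648.9 W
η = P_load / P_source = 646.0 / 648.9 = 0.9956

99.6 %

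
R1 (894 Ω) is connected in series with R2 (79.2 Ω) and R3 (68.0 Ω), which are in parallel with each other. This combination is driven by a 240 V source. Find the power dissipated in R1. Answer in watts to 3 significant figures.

59.5 W

Collapse R2‖R3 to a single equivalent, reducing the network to two series elements.
R_p = (79.2×68.0)/(79.2+68.0) = 36.59 Ω
R_total = 894 + 36.59 = 930.6 Ω
I = V / R_total = 240 / 930.6 = 0.2579 A
R1 is in the main series path, so its power is I²R1.
P_R1 = (0.2579)² × 894 = 59.46 W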